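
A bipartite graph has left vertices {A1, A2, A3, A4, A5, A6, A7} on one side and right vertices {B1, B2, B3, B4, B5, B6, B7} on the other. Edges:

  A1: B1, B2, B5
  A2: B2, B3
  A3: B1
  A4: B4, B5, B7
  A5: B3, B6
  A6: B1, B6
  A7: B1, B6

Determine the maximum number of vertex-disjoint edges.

6

Unit-capacity flow: source→left, listed edges, right→sink; max matching = max flow.
Augmenting path A1→B1 (+1); matched 1.
Augmenting path A2→B2 (+1); matched 2.
Augmenting path A4→B4 (+1); matched 3.
Augmenting path A5→B3 (+1); matched 4.
Augmenting path A6→B6 (+1); matched 5.
Augmenting path A3→B1→A1→B5 (+1); matched 6.
No augmenting path remains; maximum matching = 6.
König certificate: {A1, A2, A4, A5, B1, B6} is a vertex cover of size 6 (every listed pair touches it), so no matching can be larger.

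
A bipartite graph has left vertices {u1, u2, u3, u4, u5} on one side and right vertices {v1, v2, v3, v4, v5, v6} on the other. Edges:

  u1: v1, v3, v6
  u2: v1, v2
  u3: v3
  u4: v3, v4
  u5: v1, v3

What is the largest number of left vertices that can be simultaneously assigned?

Unit-capacity flow: source→left, listed edges, right→sink; max matching = max flow.
Augmenting path u1→v1 (+1); matched 1.
Augmenting path u2→v2 (+1); matched 2.
Augmenting path u3→v3 (+1); matched 3.
Augmenting path u4→v4 (+1); matched 4.
Augmenting path u5→v1→u1→v6 (+1); matched 5.
No augmenting path remains; maximum matching = 5.
König certificate: {u1, u2, u3, u4, u5} is a vertex cover of size 5 (every listed pair touches it), so no matching can be larger.

5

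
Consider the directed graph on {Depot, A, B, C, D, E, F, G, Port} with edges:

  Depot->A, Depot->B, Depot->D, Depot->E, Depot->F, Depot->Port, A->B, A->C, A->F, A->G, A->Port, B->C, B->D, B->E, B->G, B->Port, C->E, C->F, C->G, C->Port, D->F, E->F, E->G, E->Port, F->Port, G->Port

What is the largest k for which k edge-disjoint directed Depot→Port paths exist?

5

Assign every edge capacity 1; by Menger, the answer equals the max flow.
Path Depot→Port (+1); total 1.
Path Depot→A→Port (+1); total 2.
Path Depot→B→Port (+1); total 3.
Path Depot→E→Port (+1); total 4.
Path Depot→F→Port (+1); total 5.
No residual Depot→Port path; max flow = 5.
Certifying cut of size 5: {Depot→A, Depot→B, Depot→E, Depot→Port, F→Port}.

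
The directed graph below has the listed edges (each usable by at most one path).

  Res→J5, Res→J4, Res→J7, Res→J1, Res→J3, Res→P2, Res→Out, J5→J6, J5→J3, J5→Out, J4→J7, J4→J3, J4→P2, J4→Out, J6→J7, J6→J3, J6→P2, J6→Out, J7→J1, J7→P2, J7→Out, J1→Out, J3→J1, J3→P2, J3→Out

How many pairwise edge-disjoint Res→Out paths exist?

6

Assign every edge capacity 1; by Menger, the answer equals the max flow.
Path Res→Out (+1); total 1.
Path Res→J5→Out (+1); total 2.
Path Res→J4→Out (+1); total 3.
Path Res→J7→Out (+1); total 4.
Path Res→J1→Out (+1); total 5.
Path Res→J3→Out (+1); total 6.
No residual Res→Out path; max flow = 6.
Certifying cut of size 6: {Res→J1, Res→J3, Res→J4, Res→J5, Res→J7, Res→Out}.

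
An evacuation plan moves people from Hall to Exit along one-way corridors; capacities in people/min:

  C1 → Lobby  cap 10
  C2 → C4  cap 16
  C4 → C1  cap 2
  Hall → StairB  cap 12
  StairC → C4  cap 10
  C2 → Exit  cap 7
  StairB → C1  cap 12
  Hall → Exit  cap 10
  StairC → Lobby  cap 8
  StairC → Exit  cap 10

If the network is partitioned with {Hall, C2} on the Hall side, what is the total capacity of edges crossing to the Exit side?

Edges leaving {Hall, C2}: Hall→StairB (12), Hall→Exit (10), C2→C4 (16), C2→Exit (7).
Cut capacity = 12 + 10 + 16 + 7 = 45.

45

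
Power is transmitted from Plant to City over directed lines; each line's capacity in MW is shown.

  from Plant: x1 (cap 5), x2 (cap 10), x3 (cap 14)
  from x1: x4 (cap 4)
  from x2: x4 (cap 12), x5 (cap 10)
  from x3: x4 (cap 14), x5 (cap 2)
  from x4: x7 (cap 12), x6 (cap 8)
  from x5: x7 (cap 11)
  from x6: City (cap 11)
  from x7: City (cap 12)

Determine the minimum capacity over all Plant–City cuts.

20

Augment Plant→x1→x4→x6→City: bottleneck 4, flow now 4.
Augment Plant→x2→x4→x6→City: bottleneck 4, flow now 8.
Augment Plant→x2→x4→x7→City: bottleneck 6, flow now 14.
Augment Plant→x3→x4→x7→City: bottleneck 6, flow now 20.
No augmenting path remains; maximum flow = 20.
By max-flow min-cut, the minimum cut capacity equals the max flow.
In the residual graph, reachable from Plant: {Plant, x1, x2, x3, x4, x5, x7}.
Min-cut edges: x4→x6 (8), x7→City (12); capacity 8 + 12 = 20.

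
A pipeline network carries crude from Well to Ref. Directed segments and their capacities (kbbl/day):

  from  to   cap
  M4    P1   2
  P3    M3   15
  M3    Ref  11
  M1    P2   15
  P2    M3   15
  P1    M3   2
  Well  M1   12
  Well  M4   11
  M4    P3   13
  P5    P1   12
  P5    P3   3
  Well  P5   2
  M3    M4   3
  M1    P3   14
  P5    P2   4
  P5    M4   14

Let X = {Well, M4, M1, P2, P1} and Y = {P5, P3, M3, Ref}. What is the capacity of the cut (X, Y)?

46

Edges leaving {Well, M4, M1, P2, P1}: Well→P5 (2), M4→P3 (13), M1→P3 (14), P2→M3 (15), P1→M3 (2).
Cut capacity = 2 + 13 + 14 + 15 + 2 = 46.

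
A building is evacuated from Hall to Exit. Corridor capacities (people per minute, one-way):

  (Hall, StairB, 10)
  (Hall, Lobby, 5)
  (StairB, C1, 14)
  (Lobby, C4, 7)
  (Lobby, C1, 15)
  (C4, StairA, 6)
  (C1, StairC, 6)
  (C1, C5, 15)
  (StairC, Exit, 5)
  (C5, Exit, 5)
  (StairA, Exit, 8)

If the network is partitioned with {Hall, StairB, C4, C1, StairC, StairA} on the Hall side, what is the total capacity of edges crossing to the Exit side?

Edges leaving {Hall, StairB, C4, C1, StairC, StairA}: Hall→Lobby (5), C1→C5 (15), StairC→Exit (5), StairA→Exit (8).
Cut capacity = 5 + 15 + 5 + 8 = 33.

33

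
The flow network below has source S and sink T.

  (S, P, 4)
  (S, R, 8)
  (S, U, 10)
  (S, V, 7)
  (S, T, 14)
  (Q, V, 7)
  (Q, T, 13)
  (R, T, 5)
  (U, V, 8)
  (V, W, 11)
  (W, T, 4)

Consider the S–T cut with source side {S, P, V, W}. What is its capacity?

36

Edges leaving {S, P, V, W}: S→R (8), S→U (10), S→T (14), W→T (4).
Cut capacity = 8 + 10 + 14 + 4 = 36.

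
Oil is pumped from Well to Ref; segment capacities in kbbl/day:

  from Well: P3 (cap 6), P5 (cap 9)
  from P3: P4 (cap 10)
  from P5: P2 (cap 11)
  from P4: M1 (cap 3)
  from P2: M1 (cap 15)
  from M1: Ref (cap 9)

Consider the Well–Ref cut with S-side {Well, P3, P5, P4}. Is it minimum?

No — its capacity is 14, but the minimum cut has capacity 9.

Given cut capacity: 11 + 3 = 14.
Augment Well→P3→P4→M1→Ref: bottleneck 3, flow now 3.
Augment Well→P5→P2→M1→Ref: bottleneck 6, flow now 9.
No augmenting path remains; maximum flow = 9.
In the residual graph, reachable from Well: {Well, P3, P5, P4, P2, M1}.
Min-cut edges: M1→Ref (9); capacity 9 = 9.
Cut capacity 14 exceeds the max flow 9, so it is not minimum.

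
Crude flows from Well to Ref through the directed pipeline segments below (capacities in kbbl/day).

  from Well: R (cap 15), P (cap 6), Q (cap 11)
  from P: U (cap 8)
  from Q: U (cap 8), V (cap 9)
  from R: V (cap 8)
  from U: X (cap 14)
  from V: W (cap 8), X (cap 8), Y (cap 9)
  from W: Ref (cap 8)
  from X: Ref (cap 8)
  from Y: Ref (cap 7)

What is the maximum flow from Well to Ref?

Augment Well→P→U→X→Ref: bottleneck 6, flow now 6.
Augment Well→Q→U→X→Ref: bottleneck 2, flow now 8.
Augment Well→Q→V→W→Ref: bottleneck 8, flow now 16.
Augment Well→Q→V→Y→Ref: bottleneck 1, flow now 17.
Augment Well→R→V→Y→Ref: bottleneck 6, flow now 23.
No augmenting path remains; maximum flow = 23.
In the residual graph, reachable from Well: {Well, P, Q, R, U, V, X, Y}.
Min-cut edges: V→W (8), X→Ref (8), Y→Ref (7); capacity 8 + 8 + 7 = 23.
This cut is saturated, so no flow can exceed 23.

23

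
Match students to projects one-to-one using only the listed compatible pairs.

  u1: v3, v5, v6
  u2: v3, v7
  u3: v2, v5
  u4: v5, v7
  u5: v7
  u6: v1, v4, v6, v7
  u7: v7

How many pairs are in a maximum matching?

Unit-capacity flow: source→left, listed edges, right→sink; max matching = max flow.
Augmenting path u1→v3 (+1); matched 1.
Augmenting path u2→v7 (+1); matched 2.
Augmenting path u3→v2 (+1); matched 3.
Augmenting path u4→v5 (+1); matched 4.
Augmenting path u6→v1 (+1); matched 5.
Augmenting path u5→v7→u2→v3→u1→v6 (+1); matched 6.
No augmenting path remains; maximum matching = 6.
König certificate: {u1, u2, u3, u4, u6, v7} is a vertex cover of size 6 (every listed pair touches it), so no matching can be larger.

6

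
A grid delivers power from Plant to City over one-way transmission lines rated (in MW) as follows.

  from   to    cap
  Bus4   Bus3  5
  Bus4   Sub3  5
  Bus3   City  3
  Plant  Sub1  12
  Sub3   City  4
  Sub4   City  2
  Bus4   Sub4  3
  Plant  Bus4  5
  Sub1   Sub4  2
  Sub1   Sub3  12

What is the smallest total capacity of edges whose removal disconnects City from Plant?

9

Augment Plant→Bus4→Sub3→City: bottleneck 4, flow now 4.
Augment Plant→Bus4→Sub4→City: bottleneck 1, flow now 5.
Augment Plant→Sub1→Sub4→City: bottleneck 1, flow now 6.
Augment Plant→Sub1→Sub3→Bus4→Bus3→City: bottleneck 3, flow now 9. (uses reverse residual edge)
No augmenting path remains; maximum flow = 9.
By max-flow min-cut, the minimum cut capacity equals the max flow.
In the residual graph, reachable from Plant: {Plant, Bus4, Sub1, Sub3, Sub4, Bus3}.
Min-cut edges: Sub3→City (4), Sub4→City (2), Bus3→City (3); capacity 4 + 2 + 3 = 9.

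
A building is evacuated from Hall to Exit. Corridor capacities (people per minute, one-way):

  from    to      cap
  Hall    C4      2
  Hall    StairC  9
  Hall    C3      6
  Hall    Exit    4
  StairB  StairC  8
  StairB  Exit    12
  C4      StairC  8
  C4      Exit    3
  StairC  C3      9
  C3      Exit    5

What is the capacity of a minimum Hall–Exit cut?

11

Augment Hall→Exit: bottleneck 4, flow now 4.
Augment Hall→C4→Exit: bottleneck 2, flow now 6.
Augment Hall→C3→Exit: bottleneck 5, flow now 11.
No augmenting path remains; maximum flow = 11.
By max-flow min-cut, the minimum cut capacity equals the max flow.
In the residual graph, reachable from Hall: {Hall, StairC, C3}.
Min-cut edges: Hall→C4 (2), Hall→Exit (4), C3→Exit (5); capacity 2 + 4 + 5 = 11.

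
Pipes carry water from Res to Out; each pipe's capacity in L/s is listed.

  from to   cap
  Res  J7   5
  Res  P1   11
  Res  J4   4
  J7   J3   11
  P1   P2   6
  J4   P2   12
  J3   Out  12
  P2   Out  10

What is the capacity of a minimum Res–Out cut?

15

Augment Res→J7→J3→Out: bottleneck 5, flow now 5.
Augment Res→P1→P2→Out: bottleneck 6, flow now 11.
Augment Res→J4→P2→Out: bottleneck 4, flow now 15.
No augmenting path remains; maximum flow = 15.
By max-flow min-cut, the minimum cut capacity equals the max flow.
In the residual graph, reachable from Res: {Res, P1}.
Min-cut edges: Res→J7 (5), Res→J4 (4), P1→P2 (6); capacity 5 + 4 + 6 = 15.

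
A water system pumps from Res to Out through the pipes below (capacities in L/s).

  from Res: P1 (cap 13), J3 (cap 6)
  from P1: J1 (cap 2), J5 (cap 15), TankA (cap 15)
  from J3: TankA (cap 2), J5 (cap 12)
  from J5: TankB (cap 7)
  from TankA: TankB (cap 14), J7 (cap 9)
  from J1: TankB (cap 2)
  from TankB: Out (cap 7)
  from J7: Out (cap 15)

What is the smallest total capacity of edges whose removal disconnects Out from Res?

Augment Res→P1→J5→TankB→Out: bottleneck 7, flow now 7.
Augment Res→P1→TankA→J7→Out: bottleneck 6, flow now 13.
Augment Res→J3→TankA→J7→Out: bottleneck 2, flow now 15.
Augment Res→J3→J5→P1→TankA→J7→Out: bottleneck 1, flow now 16. (uses reverse residual edge)
No augmenting path remains; maximum flow = 16.
By max-flow min-cut, the minimum cut capacity equals the max flow.
In the residual graph, reachable from Res: {Res, P1, J3, J5, TankA, J1, TankB}.
Min-cut edges: TankA→J7 (9), TankB→Out (7); capacity 9 + 7 = 16.

16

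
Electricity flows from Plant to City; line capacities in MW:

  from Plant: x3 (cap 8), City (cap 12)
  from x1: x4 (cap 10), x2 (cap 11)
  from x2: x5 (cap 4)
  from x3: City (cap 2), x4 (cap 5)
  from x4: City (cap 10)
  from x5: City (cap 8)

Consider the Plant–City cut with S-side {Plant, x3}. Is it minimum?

Yes — it is a minimum cut (capacity 19).

Given cut capacity: 12 + 5 + 2 = 19.
Augment Plant→City: bottleneck 12, flow now 12.
Augment Plant→x3→City: bottleneck 2, flow now 14.
Augment Plant→x3→x4→City: bottleneck 5, flow now 19.
No augmenting path remains; maximum flow = 19.
Cut capacity 19 equals the max flow, so it is a minimum cut.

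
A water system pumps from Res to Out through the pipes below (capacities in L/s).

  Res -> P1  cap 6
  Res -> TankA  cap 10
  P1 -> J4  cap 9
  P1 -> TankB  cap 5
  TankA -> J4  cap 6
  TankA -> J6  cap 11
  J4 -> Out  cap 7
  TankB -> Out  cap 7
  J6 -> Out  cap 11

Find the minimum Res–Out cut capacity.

Augment Res→P1→J4→Out: bottleneck 6, flow now 6.
Augment Res→TankA→J4→Out: bottleneck 1, flow now 7.
Augment Res→TankA→J6→Out: bottleneck 9, flow now 16.
No augmenting path remains; maximum flow = 16.
By max-flow min-cut, the minimum cut capacity equals the max flow.
In the residual graph, reachable from Res: {Res}.
Min-cut edges: Res→P1 (6), Res→TankA (10); capacity 6 + 10 = 16.

16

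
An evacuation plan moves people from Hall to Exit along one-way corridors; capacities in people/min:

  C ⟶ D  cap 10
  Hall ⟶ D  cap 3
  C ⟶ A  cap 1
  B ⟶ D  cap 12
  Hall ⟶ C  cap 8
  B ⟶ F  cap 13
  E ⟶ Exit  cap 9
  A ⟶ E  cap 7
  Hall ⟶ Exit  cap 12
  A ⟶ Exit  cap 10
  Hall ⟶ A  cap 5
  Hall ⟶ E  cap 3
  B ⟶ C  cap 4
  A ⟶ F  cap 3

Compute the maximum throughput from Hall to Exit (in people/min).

Augment Hall→Exit: bottleneck 12, flow now 12.
Augment Hall→A→Exit: bottleneck 5, flow now 17.
Augment Hall→E→Exit: bottleneck 3, flow now 20.
Augment Hall→C→A→Exit: bottleneck 1, flow now 21.
No augmenting path remains; maximum flow = 21.
In the residual graph, reachable from Hall: {Hall, C, D}.
Min-cut edges: Hall→A (5), Hall→E (3), Hall→Exit (12), C→A (1); capacity 5 + 3 + 12 + 1 = 21.
This cut is saturated, so no flow can exceed 21.

21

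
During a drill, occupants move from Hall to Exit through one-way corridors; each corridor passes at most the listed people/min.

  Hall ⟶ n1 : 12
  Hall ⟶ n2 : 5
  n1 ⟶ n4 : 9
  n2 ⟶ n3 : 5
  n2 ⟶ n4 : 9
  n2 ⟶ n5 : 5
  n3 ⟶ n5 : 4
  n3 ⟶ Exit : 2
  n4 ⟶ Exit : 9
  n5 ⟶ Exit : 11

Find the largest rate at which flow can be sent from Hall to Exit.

Augment Hall→n1→n4→Exit: bottleneck 9, flow now 9.
Augment Hall→n2→n3→Exit: bottleneck 2, flow now 11.
Augment Hall→n2→n5→Exit: bottleneck 3, flow now 14.
No augmenting path remains; maximum flow = 14.
In the residual graph, reachable from Hall: {Hall, n1}.
Min-cut edges: Hall→n2 (5), n1→n4 (9); capacity 5 + 9 = 14.
This cut is saturated, so no flow can exceed 14.

14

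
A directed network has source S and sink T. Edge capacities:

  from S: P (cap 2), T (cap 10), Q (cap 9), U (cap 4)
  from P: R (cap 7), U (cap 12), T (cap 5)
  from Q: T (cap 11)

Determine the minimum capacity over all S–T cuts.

21

Augment S→T: bottleneck 10, flow now 10.
Augment S→P→T: bottleneck 2, flow now 12.
Augment S→Q→T: bottleneck 9, flow now 21.
No augmenting path remains; maximum flow = 21.
By max-flow min-cut, the minimum cut capacity equals the max flow.
In the residual graph, reachable from S: {S, U}.
Min-cut edges: S→P (2), S→Q (9), S→T (10); capacity 2 + 9 + 10 = 21.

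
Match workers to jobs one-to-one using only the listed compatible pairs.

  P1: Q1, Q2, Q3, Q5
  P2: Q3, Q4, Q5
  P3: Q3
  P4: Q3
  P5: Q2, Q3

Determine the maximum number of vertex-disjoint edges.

Unit-capacity flow: source→left, listed edges, right→sink; max matching = max flow.
Augmenting path P1→Q1 (+1); matched 1.
Augmenting path P2→Q3 (+1); matched 2.
Augmenting path P5→Q2 (+1); matched 3.
Augmenting path P3→Q3→P2→Q4 (+1); matched 4.
No augmenting path remains; maximum matching = 4.
König certificate: {P1, P2, P5, Q3} is a vertex cover of size 4 (every listed pair touches it), so no matching can be larger.

4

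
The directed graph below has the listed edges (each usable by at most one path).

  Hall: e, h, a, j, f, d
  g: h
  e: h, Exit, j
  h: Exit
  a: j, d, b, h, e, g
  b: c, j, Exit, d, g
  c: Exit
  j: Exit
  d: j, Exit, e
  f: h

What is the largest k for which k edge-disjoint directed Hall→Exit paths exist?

Assign every edge capacity 1; by Menger, the answer equals the max flow.
Path Hall→d→Exit (+1); total 1.
Path Hall→e→Exit (+1); total 2.
Path Hall→h→Exit (+1); total 3.
Path Hall→j→Exit (+1); total 4.
Path Hall→a→b→Exit (+1); total 5.
No residual Hall→Exit path; max flow = 5.
Certifying cut of size 5: {Hall→a, Hall→d, Hall→e, Hall→j, h→Exit}.

5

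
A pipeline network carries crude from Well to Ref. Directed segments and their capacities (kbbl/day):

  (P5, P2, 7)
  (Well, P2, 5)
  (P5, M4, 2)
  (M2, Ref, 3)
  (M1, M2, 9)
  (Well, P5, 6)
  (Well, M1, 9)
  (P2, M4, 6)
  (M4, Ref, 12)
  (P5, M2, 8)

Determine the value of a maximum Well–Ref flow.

11

Augment Well→P5→M4→Ref: bottleneck 2, flow now 2.
Augment Well→P5→M2→Ref: bottleneck 3, flow now 5.
Augment Well→P2→M4→Ref: bottleneck 5, flow now 10.
Augment Well→P5→P2→M4→Ref: bottleneck 1, flow now 11.
No augmenting path remains; maximum flow = 11.
In the residual graph, reachable from Well: {Well, P5, P2, M1, M2}.
Min-cut edges: P5→M4 (2), P2→M4 (6), M2→Ref (3); capacity 2 + 6 + 3 = 11.
This cut is saturated, so no flow can exceed 11.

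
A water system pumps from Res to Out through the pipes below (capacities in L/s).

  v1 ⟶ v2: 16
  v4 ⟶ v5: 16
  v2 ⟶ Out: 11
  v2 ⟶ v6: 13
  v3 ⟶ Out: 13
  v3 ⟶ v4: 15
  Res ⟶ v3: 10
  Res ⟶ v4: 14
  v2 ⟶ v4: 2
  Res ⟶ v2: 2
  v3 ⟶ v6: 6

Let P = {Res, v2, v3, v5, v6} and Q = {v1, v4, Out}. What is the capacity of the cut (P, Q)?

55

Edges leaving {Res, v2, v3, v5, v6}: Res→v4 (14), v2→v4 (2), v2→Out (11), v3→v4 (15), v3→Out (13).
Cut capacity = 14 + 2 + 11 + 15 + 13 = 55.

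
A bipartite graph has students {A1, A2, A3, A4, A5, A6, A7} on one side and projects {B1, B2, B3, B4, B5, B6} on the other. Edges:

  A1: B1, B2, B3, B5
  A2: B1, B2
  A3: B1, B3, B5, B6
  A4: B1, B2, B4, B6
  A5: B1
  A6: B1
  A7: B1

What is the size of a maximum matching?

Unit-capacity flow: source→left, listed edges, right→sink; max matching = max flow.
Augmenting path A1→B1 (+1); matched 1.
Augmenting path A2→B2 (+1); matched 2.
Augmenting path A3→B3 (+1); matched 3.
Augmenting path A4→B4 (+1); matched 4.
Augmenting path A5→B1→A1→B5 (+1); matched 5.
No augmenting path remains; maximum matching = 5.
König certificate: {A1, A2, A3, A4, B1} is a vertex cover of size 5 (every listed pair touches it), so no matching can be larger.

5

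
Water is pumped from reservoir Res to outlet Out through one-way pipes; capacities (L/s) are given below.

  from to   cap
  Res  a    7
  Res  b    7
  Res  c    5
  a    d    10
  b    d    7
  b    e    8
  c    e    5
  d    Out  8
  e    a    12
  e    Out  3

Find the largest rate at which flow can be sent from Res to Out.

Augment Res→a→d→Out: bottleneck 7, flow now 7.
Augment Res→b→d→Out: bottleneck 1, flow now 8.
Augment Res→b→e→Out: bottleneck 3, flow now 11.
No augmenting path remains; maximum flow = 11.
In the residual graph, reachable from Res: {Res, a, b, c, d, e}.
Min-cut edges: d→Out (8), e→Out (3); capacity 8 + 3 = 11.
This cut is saturated, so no flow can exceed 11.

11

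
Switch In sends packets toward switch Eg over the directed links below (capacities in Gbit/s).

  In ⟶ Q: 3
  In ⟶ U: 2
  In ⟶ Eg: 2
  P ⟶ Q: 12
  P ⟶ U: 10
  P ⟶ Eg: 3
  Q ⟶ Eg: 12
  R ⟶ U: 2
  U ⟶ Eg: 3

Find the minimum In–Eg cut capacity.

Augment In→Eg: bottleneck 2, flow now 2.
Augment In→Q→Eg: bottleneck 3, flow now 5.
Augment In→U→Eg: bottleneck 2, flow now 7.
No augmenting path remains; maximum flow = 7.
By max-flow min-cut, the minimum cut capacity equals the max flow.
In the residual graph, reachable from In: {In}.
Min-cut edges: In→Q (3), In→U (2), In→Eg (2); capacity 3 + 2 + 2 = 7.

7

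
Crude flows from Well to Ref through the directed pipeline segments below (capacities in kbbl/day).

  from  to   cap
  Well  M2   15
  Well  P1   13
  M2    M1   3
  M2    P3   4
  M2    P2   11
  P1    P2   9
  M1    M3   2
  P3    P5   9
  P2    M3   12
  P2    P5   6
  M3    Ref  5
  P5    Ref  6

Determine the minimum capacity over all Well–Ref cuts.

Augment Well→M2→M1→M3→Ref: bottleneck 2, flow now 2.
Augment Well→M2→P3→P5→Ref: bottleneck 4, flow now 6.
Augment Well→M2→P2→M3→Ref: bottleneck 3, flow now 9.
Augment Well→M2→P2→P5→Ref: bottleneck 2, flow now 11.
No augmenting path remains; maximum flow = 11.
By max-flow min-cut, the minimum cut capacity equals the max flow.
In the residual graph, reachable from Well: {Well, M2, P1, M1, P3, P2, M3, P5}.
Min-cut edges: M3→Ref (5), P5→Ref (6); capacity 5 + 6 = 11.

11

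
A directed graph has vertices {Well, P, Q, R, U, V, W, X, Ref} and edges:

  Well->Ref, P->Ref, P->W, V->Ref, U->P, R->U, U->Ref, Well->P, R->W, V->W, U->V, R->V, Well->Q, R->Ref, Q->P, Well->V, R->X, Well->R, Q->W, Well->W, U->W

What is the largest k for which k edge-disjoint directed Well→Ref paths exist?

Assign every edge capacity 1; by Menger, the answer equals the max flow.
Path Well→Ref (+1); total 1.
Path Well→P→Ref (+1); total 2.
Path Well→R→Ref (+1); total 3.
Path Well→V→Ref (+1); total 4.
No residual Well→Ref path; max flow = 4.
Certifying cut of size 4: {P→Ref, Well→R, Well→Ref, Well→V}.

4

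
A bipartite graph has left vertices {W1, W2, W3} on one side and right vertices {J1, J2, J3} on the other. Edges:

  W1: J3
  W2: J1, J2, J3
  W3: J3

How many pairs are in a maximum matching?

Unit-capacity flow: source→left, listed edges, right→sink; max matching = max flow.
Augmenting path W1→J3 (+1); matched 1.
Augmenting path W2→J1 (+1); matched 2.
No augmenting path remains; maximum matching = 2.
König certificate: {W2, J3} is a vertex cover of size 2 (every listed pair touches it), so no matching can be larger.

2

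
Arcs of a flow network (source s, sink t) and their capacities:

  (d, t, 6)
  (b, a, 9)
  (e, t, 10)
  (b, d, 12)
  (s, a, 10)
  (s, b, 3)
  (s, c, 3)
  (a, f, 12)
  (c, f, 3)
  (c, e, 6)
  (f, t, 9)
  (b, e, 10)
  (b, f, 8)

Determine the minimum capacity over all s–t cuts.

15

Augment s→a→f→t: bottleneck 9, flow now 9.
Augment s→b→d→t: bottleneck 3, flow now 12.
Augment s→c→e→t: bottleneck 3, flow now 15.
No augmenting path remains; maximum flow = 15.
By max-flow min-cut, the minimum cut capacity equals the max flow.
In the residual graph, reachable from s: {s, a, f}.
Min-cut edges: s→b (3), s→c (3), f→t (9); capacity 3 + 3 + 9 = 15.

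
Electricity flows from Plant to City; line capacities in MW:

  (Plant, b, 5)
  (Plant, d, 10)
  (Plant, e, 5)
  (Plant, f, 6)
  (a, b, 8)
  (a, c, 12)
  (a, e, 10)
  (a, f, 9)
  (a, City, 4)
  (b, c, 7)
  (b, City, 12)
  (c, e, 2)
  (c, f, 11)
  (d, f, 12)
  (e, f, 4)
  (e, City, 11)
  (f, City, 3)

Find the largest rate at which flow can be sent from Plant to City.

Augment Plant→b→City: bottleneck 5, flow now 5.
Augment Plant→e→City: bottleneck 5, flow now 10.
Augment Plant→f→City: bottleneck 3, flow now 13.
No augmenting path remains; maximum flow = 13.
In the residual graph, reachable from Plant: {Plant, d, f}.
Min-cut edges: Plant→b (5), Plant→e (5), f→City (3); capacity 5 + 5 + 3 = 13.
This cut is saturated, so no flow can exceed 13.

13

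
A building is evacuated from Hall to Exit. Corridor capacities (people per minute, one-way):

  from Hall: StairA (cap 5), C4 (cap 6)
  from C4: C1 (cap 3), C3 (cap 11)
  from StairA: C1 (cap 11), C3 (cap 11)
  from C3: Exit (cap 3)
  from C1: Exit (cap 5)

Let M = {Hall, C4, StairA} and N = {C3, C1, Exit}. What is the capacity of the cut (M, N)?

36

Edges leaving {Hall, C4, StairA}: C4→C3 (11), C4→C1 (3), StairA→C3 (11), StairA→C1 (11).
Cut capacity = 11 + 3 + 11 + 11 = 36.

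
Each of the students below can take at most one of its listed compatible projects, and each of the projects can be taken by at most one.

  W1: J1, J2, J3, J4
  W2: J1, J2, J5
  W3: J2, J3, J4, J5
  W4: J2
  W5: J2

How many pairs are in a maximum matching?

4

Unit-capacity flow: source→left, listed edges, right→sink; max matching = max flow.
Augmenting path W1→J1 (+1); matched 1.
Augmenting path W2→J2 (+1); matched 2.
Augmenting path W3→J3 (+1); matched 3.
Augmenting path W4→J2→W2→J5 (+1); matched 4.
No augmenting path remains; maximum matching = 4.
König certificate: {W1, W2, W3, J2} is a vertex cover of size 4 (every listed pair touches it), so no matching can be larger.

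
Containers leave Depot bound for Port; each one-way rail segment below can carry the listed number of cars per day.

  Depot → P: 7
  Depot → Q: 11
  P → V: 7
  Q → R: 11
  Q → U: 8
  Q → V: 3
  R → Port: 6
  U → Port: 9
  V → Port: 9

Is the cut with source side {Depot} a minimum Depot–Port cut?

Yes — it is a minimum cut (capacity 18).

Given cut capacity: 7 + 11 = 18.
Augment Depot→P→V→Port: bottleneck 7, flow now 7.
Augment Depot→Q→R→Port: bottleneck 6, flow now 13.
Augment Depot→Q→U→Port: bottleneck 5, flow now 18.
No augmenting path remains; maximum flow = 18.
Cut capacity 18 equals the max flow, so it is a minimum cut.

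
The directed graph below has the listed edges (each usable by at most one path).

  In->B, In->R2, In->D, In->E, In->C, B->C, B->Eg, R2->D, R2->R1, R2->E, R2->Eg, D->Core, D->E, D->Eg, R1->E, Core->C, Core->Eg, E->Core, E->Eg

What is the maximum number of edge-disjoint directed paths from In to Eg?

Assign every edge capacity 1; by Menger, the answer equals the max flow.
Path In→B→Eg (+1); total 1.
Path In→R2→Eg (+1); total 2.
Path In→D→Eg (+1); total 3.
Path In→E→Eg (+1); total 4.
No residual In→Eg path; max flow = 4.
Certifying cut of size 4: {In→B, In→D, In→E, In→R2}.

4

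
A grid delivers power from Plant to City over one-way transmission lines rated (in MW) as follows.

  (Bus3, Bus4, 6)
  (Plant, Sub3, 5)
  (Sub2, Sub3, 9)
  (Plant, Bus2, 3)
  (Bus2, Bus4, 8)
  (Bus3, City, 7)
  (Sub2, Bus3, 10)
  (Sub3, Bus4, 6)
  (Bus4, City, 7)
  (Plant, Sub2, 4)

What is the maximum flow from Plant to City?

Augment Plant→Sub3→Bus4→City: bottleneck 5, flow now 5.
Augment Plant→Sub2→Bus3→City: bottleneck 4, flow now 9.
Augment Plant→Bus2→Bus4→City: bottleneck 2, flow now 11.
No augmenting path remains; maximum flow = 11.
In the residual graph, reachable from Plant: {Plant, Sub3, Bus2, Bus4}.
Min-cut edges: Plant→Sub2 (4), Bus4→City (7); capacity 4 + 7 = 11.
This cut is saturated, so no flow can exceed 11.

11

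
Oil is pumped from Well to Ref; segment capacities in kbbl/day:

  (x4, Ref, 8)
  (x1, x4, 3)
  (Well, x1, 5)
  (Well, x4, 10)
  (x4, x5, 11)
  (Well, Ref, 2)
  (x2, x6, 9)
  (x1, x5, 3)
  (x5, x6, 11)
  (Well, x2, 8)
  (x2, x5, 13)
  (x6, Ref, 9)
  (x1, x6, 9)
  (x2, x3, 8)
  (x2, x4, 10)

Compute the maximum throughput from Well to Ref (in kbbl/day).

Augment Well→Ref: bottleneck 2, flow now 2.
Augment Well→x4→Ref: bottleneck 8, flow now 10.
Augment Well→x1→x6→Ref: bottleneck 5, flow now 15.
Augment Well→x2→x6→Ref: bottleneck 4, flow now 19.
No augmenting path remains; maximum flow = 19.
In the residual graph, reachable from Well: {Well, x1, x2, x3, x4, x5, x6}.
Min-cut edges: Well→Ref (2), x4→Ref (8), x6→Ref (9); capacity 2 + 8 + 9 = 19.
This cut is saturated, so no flow can exceed 19.

19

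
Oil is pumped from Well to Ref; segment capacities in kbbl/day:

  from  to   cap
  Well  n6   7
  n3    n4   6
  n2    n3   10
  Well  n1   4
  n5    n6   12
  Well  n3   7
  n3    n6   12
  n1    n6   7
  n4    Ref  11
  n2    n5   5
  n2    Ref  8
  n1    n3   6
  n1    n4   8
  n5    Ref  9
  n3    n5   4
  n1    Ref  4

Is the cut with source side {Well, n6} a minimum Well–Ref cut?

Yes — it is a minimum cut (capacity 11).

Given cut capacity: 4 + 7 = 11.
Augment Well→n1→Ref: bottleneck 4, flow now 4.
Augment Well→n3→n4→Ref: bottleneck 6, flow now 10.
Augment Well→n3→n5→Ref: bottleneck 1, flow now 11.
No augmenting path remains; maximum flow = 11.
Cut capacity 11 equals the max flow, so it is a minimum cut.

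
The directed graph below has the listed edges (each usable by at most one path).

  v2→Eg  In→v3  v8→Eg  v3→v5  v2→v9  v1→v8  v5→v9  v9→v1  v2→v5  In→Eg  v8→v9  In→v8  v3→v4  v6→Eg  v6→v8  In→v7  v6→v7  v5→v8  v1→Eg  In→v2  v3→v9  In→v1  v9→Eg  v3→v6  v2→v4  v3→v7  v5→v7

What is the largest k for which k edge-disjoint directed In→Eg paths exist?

Assign every edge capacity 1; by Menger, the answer equals the max flow.
Path In→Eg (+1); total 1.
Path In→v1→Eg (+1); total 2.
Path In→v2→Eg (+1); total 3.
Path In→v8→Eg (+1); total 4.
Path In→v3→v6→Eg (+1); total 5.
No residual In→Eg path; max flow = 5.
Certifying cut of size 5: {In→Eg, In→v1, In→v2, In→v3, In→v8}.

5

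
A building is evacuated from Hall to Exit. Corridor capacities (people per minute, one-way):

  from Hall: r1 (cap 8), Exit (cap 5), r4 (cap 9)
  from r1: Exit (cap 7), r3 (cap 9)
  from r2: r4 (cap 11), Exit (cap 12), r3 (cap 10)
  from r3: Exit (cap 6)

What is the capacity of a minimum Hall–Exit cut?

13

Augment Hall→Exit: bottleneck 5, flow now 5.
Augment Hall→r1→Exit: bottleneck 7, flow now 12.
Augment Hall→r1→r3→Exit: bottleneck 1, flow now 13.
No augmenting path remains; maximum flow = 13.
By max-flow min-cut, the minimum cut capacity equals the max flow.
In the residual graph, reachable from Hall: {Hall, r4}.
Min-cut edges: Hall→r1 (8), Hall→Exit (5); capacity 8 + 5 = 13.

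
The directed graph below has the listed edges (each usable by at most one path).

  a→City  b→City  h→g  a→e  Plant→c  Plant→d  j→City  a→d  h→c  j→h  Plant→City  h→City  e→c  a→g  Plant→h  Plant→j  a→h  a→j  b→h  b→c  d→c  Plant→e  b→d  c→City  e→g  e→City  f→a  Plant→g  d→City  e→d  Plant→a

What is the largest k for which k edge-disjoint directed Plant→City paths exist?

Assign every edge capacity 1; by Menger, the answer equals the max flow.
Path Plant→City (+1); total 1.
Path Plant→a→City (+1); total 2.
Path Plant→c→City (+1); total 3.
Path Plant→d→City (+1); total 4.
Path Plant→e→City (+1); total 5.
Path Plant→h→City (+1); total 6.
Path Plant→j→City (+1); total 7.
No residual Plant→City path; max flow = 7.
Certifying cut of size 7: {Plant→City, Plant→a, Plant→c, Plant→d, Plant→e, Plant→h, Plant→j}.

7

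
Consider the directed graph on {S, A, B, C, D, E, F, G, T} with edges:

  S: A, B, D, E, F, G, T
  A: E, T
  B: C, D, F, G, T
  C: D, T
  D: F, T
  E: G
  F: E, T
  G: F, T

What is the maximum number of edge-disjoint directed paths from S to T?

6

Assign every edge capacity 1; by Menger, the answer equals the max flow.
Path S→T (+1); total 1.
Path S→A→T (+1); total 2.
Path S→B→T (+1); total 3.
Path S→D→T (+1); total 4.
Path S→F→T (+1); total 5.
Path S→G→T (+1); total 6.
No residual S→T path; max flow = 6.
Certifying cut of size 6: {F→T, G→T, S→A, S→B, S→D, S→T}.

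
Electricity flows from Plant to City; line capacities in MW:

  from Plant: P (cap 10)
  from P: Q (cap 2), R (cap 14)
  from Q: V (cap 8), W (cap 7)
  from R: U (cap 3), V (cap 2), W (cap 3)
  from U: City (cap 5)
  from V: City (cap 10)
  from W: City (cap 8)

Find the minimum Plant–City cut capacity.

10

Augment Plant→P→Q→V→City: bottleneck 2, flow now 2.
Augment Plant→P→R→U→City: bottleneck 3, flow now 5.
Augment Plant→P→R→V→City: bottleneck 2, flow now 7.
Augment Plant→P→R→W→City: bottleneck 3, flow now 10.
No augmenting path remains; maximum flow = 10.
By max-flow min-cut, the minimum cut capacity equals the max flow.
In the residual graph, reachable from Plant: {Plant}.
Min-cut edges: Plant→P (10); capacity 10 = 10.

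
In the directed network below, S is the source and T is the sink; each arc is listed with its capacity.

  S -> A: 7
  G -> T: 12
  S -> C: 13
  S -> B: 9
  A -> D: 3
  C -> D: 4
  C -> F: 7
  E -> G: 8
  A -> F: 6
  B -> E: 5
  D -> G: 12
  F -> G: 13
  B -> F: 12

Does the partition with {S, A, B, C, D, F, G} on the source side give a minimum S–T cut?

No — its capacity is 17, but the minimum cut has capacity 12.

Given cut capacity: 5 + 12 = 17.
Augment S→A→D→G→T: bottleneck 3, flow now 3.
Augment S→A→F→G→T: bottleneck 4, flow now 7.
Augment S→B→E→G→T: bottleneck 5, flow now 12.
No augmenting path remains; maximum flow = 12.
In the residual graph, reachable from S: {S, A, B, C, D, E, F, G}.
Min-cut edges: G→T (12); capacity 12 = 12.
Cut capacity 17 exceeds the max flow 12, so it is not minimum.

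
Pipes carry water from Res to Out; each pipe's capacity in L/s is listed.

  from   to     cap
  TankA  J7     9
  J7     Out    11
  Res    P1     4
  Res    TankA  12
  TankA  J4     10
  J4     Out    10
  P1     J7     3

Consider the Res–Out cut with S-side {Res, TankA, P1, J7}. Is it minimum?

No — its capacity is 21, but the minimum cut has capacity 15.

Given cut capacity: 10 + 11 = 21.
Augment Res→TankA→J7→Out: bottleneck 9, flow now 9.
Augment Res→TankA→J4→Out: bottleneck 3, flow now 12.
Augment Res→P1→J7→Out: bottleneck 2, flow now 14.
Augment Res→P1→J7→TankA→J4→Out: bottleneck 1, flow now 15. (uses reverse residual edge)
No augmenting path remains; maximum flow = 15.
In the residual graph, reachable from Res: {Res, P1}.
Min-cut edges: Res→TankA (12), P1→J7 (3); capacity 12 + 3 = 15.
Cut capacity 21 exceeds the max flow 15, so it is not minimum.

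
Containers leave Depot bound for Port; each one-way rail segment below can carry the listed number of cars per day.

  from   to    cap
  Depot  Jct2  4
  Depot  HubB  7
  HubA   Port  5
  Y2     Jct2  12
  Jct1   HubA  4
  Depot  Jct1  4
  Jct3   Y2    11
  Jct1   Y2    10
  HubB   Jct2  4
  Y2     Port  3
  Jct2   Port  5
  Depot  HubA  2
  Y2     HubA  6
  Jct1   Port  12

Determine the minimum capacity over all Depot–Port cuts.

11

Augment Depot→Jct1→Port: bottleneck 4, flow now 4.
Augment Depot→Jct2→Port: bottleneck 4, flow now 8.
Augment Depot→HubA→Port: bottleneck 2, flow now 10.
Augment Depot→HubB→Jct2→Port: bottleneck 1, flow now 11.
No augmenting path remains; maximum flow = 11.
By max-flow min-cut, the minimum cut capacity equals the max flow.
In the residual graph, reachable from Depot: {Depot, HubB, Jct2}.
Min-cut edges: Depot→Jct1 (4), Depot→HubA (2), Jct2→Port (5); capacity 4 + 2 + 5 = 11.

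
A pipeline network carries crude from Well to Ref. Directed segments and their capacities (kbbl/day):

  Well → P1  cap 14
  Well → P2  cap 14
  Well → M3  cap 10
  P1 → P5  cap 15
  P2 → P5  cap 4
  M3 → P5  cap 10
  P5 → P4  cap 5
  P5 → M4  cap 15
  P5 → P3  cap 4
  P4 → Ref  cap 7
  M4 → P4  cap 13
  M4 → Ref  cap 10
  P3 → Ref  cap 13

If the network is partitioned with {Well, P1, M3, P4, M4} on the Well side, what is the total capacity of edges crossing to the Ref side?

Edges leaving {Well, P1, M3, P4, M4}: Well→P2 (14), P1→P5 (15), M3→P5 (10), P4→Ref (7), M4→Ref (10).
Cut capacity = 14 + 15 + 10 + 7 + 10 = 56.

56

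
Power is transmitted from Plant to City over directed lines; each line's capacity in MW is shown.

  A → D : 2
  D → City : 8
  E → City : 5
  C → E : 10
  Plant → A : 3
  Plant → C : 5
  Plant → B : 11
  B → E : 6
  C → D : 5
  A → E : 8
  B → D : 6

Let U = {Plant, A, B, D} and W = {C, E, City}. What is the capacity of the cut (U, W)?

27

Edges leaving {Plant, A, B, D}: Plant→C (5), A→E (8), B→E (6), D→City (8).
Cut capacity = 5 + 8 + 6 + 8 = 27.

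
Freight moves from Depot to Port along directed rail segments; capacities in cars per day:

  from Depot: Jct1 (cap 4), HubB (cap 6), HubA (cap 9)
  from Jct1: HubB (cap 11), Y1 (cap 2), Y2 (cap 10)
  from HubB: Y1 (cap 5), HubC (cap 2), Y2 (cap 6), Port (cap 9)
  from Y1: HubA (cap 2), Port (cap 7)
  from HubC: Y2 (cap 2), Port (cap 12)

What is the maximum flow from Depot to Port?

Augment Depot→HubB→Port: bottleneck 6, flow now 6.
Augment Depot→Jct1→HubB→Port: bottleneck 3, flow now 9.
Augment Depot→Jct1→Y1→Port: bottleneck 1, flow now 10.
No augmenting path remains; maximum flow = 10.
In the residual graph, reachable from Depot: {Depot, HubA}.
Min-cut edges: Depot→Jct1 (4), Depot→HubB (6); capacity 4 + 6 = 10.
This cut is saturated, so no flow can exceed 10.

10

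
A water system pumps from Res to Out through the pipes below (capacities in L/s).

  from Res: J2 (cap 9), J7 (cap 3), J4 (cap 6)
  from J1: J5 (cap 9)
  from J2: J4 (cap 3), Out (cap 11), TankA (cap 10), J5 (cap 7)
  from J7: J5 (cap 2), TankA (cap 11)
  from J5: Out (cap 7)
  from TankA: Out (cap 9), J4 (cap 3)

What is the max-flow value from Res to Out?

12

Augment Res→J2→Out: bottleneck 9, flow now 9.
Augment Res→J7→J5→Out: bottleneck 2, flow now 11.
Augment Res→J7→TankA→Out: bottleneck 1, flow now 12.
No augmenting path remains; maximum flow = 12.
In the residual graph, reachable from Res: {Res, J4}.
Min-cut edges: Res→J2 (9), Res→J7 (3); capacity 9 + 3 = 12.
This cut is saturated, so no flow can exceed 12.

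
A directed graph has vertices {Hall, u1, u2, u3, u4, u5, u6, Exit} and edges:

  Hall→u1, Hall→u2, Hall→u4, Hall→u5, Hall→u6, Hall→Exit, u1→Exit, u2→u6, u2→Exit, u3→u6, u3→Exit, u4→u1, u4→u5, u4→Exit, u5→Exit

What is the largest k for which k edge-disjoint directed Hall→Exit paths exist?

5

Assign every edge capacity 1; by Menger, the answer equals the max flow.
Path Hall→Exit (+1); total 1.
Path Hall→u1→Exit (+1); total 2.
Path Hall→u2→Exit (+1); total 3.
Path Hall→u4→Exit (+1); total 4.
Path Hall→u5→Exit (+1); total 5.
No residual Hall→Exit path; max flow = 5.
Certifying cut of size 5: {Hall→Exit, Hall→u1, Hall→u2, Hall→u4, Hall→u5}.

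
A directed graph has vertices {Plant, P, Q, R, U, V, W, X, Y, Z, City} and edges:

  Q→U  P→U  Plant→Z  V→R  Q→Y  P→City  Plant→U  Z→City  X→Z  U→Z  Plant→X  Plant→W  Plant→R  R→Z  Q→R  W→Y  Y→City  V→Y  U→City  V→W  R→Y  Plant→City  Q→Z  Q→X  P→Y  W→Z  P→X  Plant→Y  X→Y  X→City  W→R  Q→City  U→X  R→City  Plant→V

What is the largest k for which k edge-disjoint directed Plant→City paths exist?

Assign every edge capacity 1; by Menger, the answer equals the max flow.
Path Plant→City (+1); total 1.
Path Plant→R→City (+1); total 2.
Path Plant→U→City (+1); total 3.
Path Plant→X→City (+1); total 4.
Path Plant→Y→City (+1); total 5.
Path Plant→Z→City (+1); total 6.
No residual Plant→City path; max flow = 6.
Certifying cut of size 6: {Plant→City, Plant→U, Plant→X, R→City, Y→City, Z→City}.

6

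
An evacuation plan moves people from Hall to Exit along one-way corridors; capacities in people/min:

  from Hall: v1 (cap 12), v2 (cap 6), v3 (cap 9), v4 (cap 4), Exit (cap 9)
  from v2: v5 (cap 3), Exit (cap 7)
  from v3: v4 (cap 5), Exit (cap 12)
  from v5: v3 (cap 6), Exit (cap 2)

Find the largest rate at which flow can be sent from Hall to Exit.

24

Augment Hall→Exit: bottleneck 9, flow now 9.
Augment Hall→v2→Exit: bottleneck 6, flow now 15.
Augment Hall→v3→Exit: bottleneck 9, flow now 24.
No augmenting path remains; maximum flow = 24.
In the residual graph, reachable from Hall: {Hall, v1, v4}.
Min-cut edges: Hall→v2 (6), Hall→v3 (9), Hall→Exit (9); capacity 6 + 9 + 9 = 24.
This cut is saturated, so no flow can exceed 24.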